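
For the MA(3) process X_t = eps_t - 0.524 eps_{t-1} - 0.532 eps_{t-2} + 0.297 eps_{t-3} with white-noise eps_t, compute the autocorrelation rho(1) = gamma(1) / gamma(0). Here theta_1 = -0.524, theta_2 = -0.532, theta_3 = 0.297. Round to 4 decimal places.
\rho(1) = -0.2450

For an MA(q) process with theta_0 = 1, the autocovariance is
  gamma(k) = sigma^2 * sum_{i=0..q-k} theta_i * theta_{i+k},
and rho(k) = gamma(k) / gamma(0). Sigma^2 cancels.
  numerator   = (1)*(-0.524) + (-0.524)*(-0.532) + (-0.532)*(0.297) = -0.403236.
  denominator = (1)^2 + (-0.524)^2 + (-0.532)^2 + (0.297)^2 = 1.645809.
  rho(1) = -0.403236 / 1.645809 = -0.2450.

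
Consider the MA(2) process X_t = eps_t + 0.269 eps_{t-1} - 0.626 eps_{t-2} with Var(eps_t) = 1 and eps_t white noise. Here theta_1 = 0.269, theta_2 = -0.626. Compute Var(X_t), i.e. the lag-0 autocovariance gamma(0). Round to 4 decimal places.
\gamma(0) = 1.4642

For an MA(q) process X_t = eps_t + sum_i theta_i eps_{t-i} with
Var(eps_t) = sigma^2, the variance is
  gamma(0) = sigma^2 * (1 + sum_i theta_i^2).
  sum_i theta_i^2 = (0.269)^2 + (-0.626)^2 = 0.072361 + 0.391876 = 0.464237.
  gamma(0) = 1 * (1 + 0.464237) = 1 * 1.464237 = 1.464237, which rounds to 1.4642.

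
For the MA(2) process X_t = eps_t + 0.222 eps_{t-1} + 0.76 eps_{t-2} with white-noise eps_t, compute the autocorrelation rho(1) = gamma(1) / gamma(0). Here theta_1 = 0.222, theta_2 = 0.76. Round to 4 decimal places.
\rho(1) = 0.2402

For an MA(q) process with theta_0 = 1, the autocovariance is
  gamma(k) = sigma^2 * sum_{i=0..q-k} theta_i * theta_{i+k},
and rho(k) = gamma(k) / gamma(0). Sigma^2 cancels.
  numerator   = (1)*(0.222) + (0.222)*(0.76) = 0.39072.
  denominator = (1)^2 + (0.222)^2 + (0.76)^2 = 1.626884.
  rho(1) = 0.39072 / 1.626884 = 0.2402.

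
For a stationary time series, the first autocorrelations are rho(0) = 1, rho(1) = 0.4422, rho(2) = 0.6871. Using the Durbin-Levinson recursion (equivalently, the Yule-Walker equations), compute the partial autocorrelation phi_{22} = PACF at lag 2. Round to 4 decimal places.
\phi_{22} = 0.6110

The PACF at lag k is phi_{kk}, the last component of the solution
to the Yule-Walker system G_k phi = r_k where
  (G_k)_{ij} = rho(|i - j|), (r_k)_i = rho(i), i,j = 1..k.
Equivalently, Durbin-Levinson gives phi_{kk} iteratively:
  phi_{11} = rho(1)
  phi_{kk} = [rho(k) - sum_{j=1..k-1} phi_{k-1,j} rho(k-j)]
            / [1 - sum_{j=1..k-1} phi_{k-1,j} rho(j)],
  phi_{k,j} = phi_{k-1,j} - phi_{kk} phi_{k-1,k-j},  j = 1..k-1.
Step k = 1:
  phi_11 = rho(1) = 0.4422.
Step k = 2:
  phi_22 = [rho(2) - phi_11 rho(1)] / [1 - phi_11 rho(1)] = [0.6871 - (0.4422)(0.4422)] / [1 - (0.4422)(0.4422)]
         = 0.49155916 / 0.80445916 = 0.611.
Therefore phi_{22} = 0.6110.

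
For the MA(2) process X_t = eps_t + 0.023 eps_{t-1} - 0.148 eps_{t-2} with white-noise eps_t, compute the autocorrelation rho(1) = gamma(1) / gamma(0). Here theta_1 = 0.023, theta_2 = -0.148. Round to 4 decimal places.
\rho(1) = 0.0192

For an MA(q) process with theta_0 = 1, the autocovariance is
  gamma(k) = sigma^2 * sum_{i=0..q-k} theta_i * theta_{i+k},
and rho(k) = gamma(k) / gamma(0). Sigma^2 cancels.
  numerator   = (1)*(0.023) + (0.023)*(-0.148) = 0.019596.
  denominator = (1)^2 + (0.023)^2 + (-0.148)^2 = 1.022433.
  rho(1) = 0.019596 / 1.022433 = 0.0192.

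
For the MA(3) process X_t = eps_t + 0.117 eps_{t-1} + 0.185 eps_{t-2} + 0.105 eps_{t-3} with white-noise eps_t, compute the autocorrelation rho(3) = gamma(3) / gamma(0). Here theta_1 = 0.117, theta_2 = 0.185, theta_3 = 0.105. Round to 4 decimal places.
\rho(3) = 0.0992

For an MA(q) process with theta_0 = 1, the autocovariance is
  gamma(k) = sigma^2 * sum_{i=0..q-k} theta_i * theta_{i+k},
and rho(k) = gamma(k) / gamma(0). Sigma^2 cancels.
  numerator   = (1)*(0.105) = 0.105.
  denominator = (1)^2 + (0.117)^2 + (0.185)^2 + (0.105)^2 = 1.058939.
  rho(3) = 0.105 / 1.058939 = 0.0992.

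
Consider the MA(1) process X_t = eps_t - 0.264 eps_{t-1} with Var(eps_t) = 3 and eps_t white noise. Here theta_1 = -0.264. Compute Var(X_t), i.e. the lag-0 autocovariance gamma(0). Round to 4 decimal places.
\gamma(0) = 3.2091

For an MA(q) process X_t = eps_t + sum_i theta_i eps_{t-i} with
Var(eps_t) = sigma^2, the variance is
  gamma(0) = sigma^2 * (1 + sum_i theta_i^2).
  sum_i theta_i^2 = (-0.264)^2 = 0.069696.
  gamma(0) = 3 * (1 + 0.069696) = 3 * 1.069696 = 3.209088, which rounds to 3.2091.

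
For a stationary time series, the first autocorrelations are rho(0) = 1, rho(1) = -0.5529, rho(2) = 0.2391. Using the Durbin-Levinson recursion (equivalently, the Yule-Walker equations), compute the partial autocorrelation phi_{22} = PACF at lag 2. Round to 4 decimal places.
\phi_{22} = -0.0959

The PACF at lag k is phi_{kk}, the last component of the solution
to the Yule-Walker system G_k phi = r_k where
  (G_k)_{ij} = rho(|i - j|), (r_k)_i = rho(i), i,j = 1..k.
Equivalently, Durbin-Levinson gives phi_{kk} iteratively:
  phi_{11} = rho(1)
  phi_{kk} = [rho(k) - sum_{j=1..k-1} phi_{k-1,j} rho(k-j)]
            / [1 - sum_{j=1..k-1} phi_{k-1,j} rho(j)],
  phi_{k,j} = phi_{k-1,j} - phi_{kk} phi_{k-1,k-j},  j = 1..k-1.
Step k = 1:
  phi_11 = rho(1) = -0.5529.
Step k = 2:
  phi_22 = [rho(2) - phi_11 rho(1)] / [1 - phi_11 rho(1)] = [0.2391 - (-0.5529)(-0.5529)] / [1 - (-0.5529)(-0.5529)]
         = -0.06659841 / 0.69430159 = -0.0959.
Therefore phi_{22} = -0.0959.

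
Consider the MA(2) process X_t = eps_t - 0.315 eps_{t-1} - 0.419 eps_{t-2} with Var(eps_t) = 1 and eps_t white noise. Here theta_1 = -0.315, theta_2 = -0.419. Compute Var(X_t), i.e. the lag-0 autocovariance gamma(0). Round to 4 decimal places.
\gamma(0) = 1.2748

For an MA(q) process X_t = eps_t + sum_i theta_i eps_{t-i} with
Var(eps_t) = sigma^2, the variance is
  gamma(0) = sigma^2 * (1 + sum_i theta_i^2).
  sum_i theta_i^2 = (-0.315)^2 + (-0.419)^2 = 0.099225 + 0.175561 = 0.274786.
  gamma(0) = 1 * (1 + 0.274786) = 1 * 1.274786 = 1.274786, which rounds to 1.2748.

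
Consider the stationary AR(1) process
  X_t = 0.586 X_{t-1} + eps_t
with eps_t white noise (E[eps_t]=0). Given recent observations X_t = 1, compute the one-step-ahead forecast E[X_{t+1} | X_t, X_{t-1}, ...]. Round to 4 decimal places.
E[X_{t+1} \mid \mathcal F_t] = 0.5860

For an AR(p) model X_t = c + sum_i phi_i X_{t-i} + eps_t, the
one-step-ahead conditional mean is
  E[X_{t+1} | X_t, ...] = c + sum_i phi_i X_{t+1-i}.
Substitute known values:
  E[X_{t+1} | ...] = (0.586) * (1)
                   = 0.5860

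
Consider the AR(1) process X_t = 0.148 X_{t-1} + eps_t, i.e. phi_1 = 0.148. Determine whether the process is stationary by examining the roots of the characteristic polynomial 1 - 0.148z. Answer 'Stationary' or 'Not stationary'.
\text{Stationary}

The AR(p) characteristic polynomial is P(z) = 1 - 0.148z.
Stationarity requires all roots to lie outside the unit circle, i.e. |z| > 1 for every root.
This is linear in z: 1 + (-0.148) z = 0  =>  z = -1/(-0.148) = 6.756757,  |z| = 6.756757.
Moduli of all roots: 6.7568.
All moduli strictly greater than 1? Yes.
Verdict: Stationary.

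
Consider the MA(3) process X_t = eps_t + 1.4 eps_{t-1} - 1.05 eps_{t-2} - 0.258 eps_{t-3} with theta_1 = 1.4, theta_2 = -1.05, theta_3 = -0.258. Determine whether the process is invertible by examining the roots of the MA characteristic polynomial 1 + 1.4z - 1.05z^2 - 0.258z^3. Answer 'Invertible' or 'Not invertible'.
\text{Not invertible}

The MA(q) characteristic polynomial is P(z) = 1 + 1.4z - 1.05z^2 - 0.258z^3.
Invertibility requires all roots to lie outside the unit circle, i.e. |z| > 1 for every root.
Degree 3: look for a simple real root z0 first, then factor out (1 - z/z0) and solve the remaining quadratic.
Testing z0 = -5: P(-5) = 1 + (1.4)(-5) + (-1.05)(-5)^2 + (-0.258)(-5)^3
  = 1 + (-7) + (-26.25) + (32.25) = 0.  So z_0 = -5 is a root, |z_0| = 5.
Divide out the factor (1 + 0.2 z) = (1 - z/z0) (since 1/z0 = -0.2):
  P(z) = (1 + 0.2 z)(1 + (1.2) z + (-1.29) z^2)
  [check: z-coef 1.2 - (-0.2) = 1.4; z^2-coef -1.29 - (-0.2)(1.2) = -1.05; z^3-coef -(-0.2)(-1.29) = -0.258.]
Remaining roots from the quadratic factor 1 + (1.2) z + (-1.29) z^2:
  Set 1 + (1.2) z + (-1.29) z^2 = 0, i.e. a z^2 + b z + c = 0 with a = -1.29, b = 1.2, c = 1.
  Discriminant D = b^2 - 4ac = (1.2)^2 - 4*(-1.29)*1 = 1.44 - (-5.16) = 6.6.
  D >= 0, so the roots are real: z = (-b +/- sqrt(D)) / (2a) = (-1.2 +/- 2.569047) / (-2.58).
    z_1 = (-1.2 + 2.569047) / (-2.58) = -0.5306,   |z_1| = 0.5306.
    z_2 = (-1.2 - 2.569047) / (-2.58) = 1.4609,   |z_2| = 1.4609.
Moduli of all roots: 5.0000, 0.5306, 1.4609.
All moduli strictly greater than 1? No.
Verdict: Not invertible.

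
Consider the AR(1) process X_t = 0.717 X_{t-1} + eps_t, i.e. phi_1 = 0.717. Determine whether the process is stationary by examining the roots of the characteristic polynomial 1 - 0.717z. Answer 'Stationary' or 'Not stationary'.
\text{Stationary}

The AR(p) characteristic polynomial is P(z) = 1 - 0.717z.
Stationarity requires all roots to lie outside the unit circle, i.e. |z| > 1 for every root.
This is linear in z: 1 + (-0.717) z = 0  =>  z = -1/(-0.717) = 1.3947,  |z| = 1.3947.
Moduli of all roots: 1.3947.
All moduli strictly greater than 1? Yes.
Verdict: Stationary.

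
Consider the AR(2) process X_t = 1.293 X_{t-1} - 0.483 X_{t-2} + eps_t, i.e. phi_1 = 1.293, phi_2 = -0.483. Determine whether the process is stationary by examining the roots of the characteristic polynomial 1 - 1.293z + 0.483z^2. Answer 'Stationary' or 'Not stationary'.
\text{Stationary}

The AR(p) characteristic polynomial is P(z) = 1 - 1.293z + 0.483z^2.
Stationarity requires all roots to lie outside the unit circle, i.e. |z| > 1 for every root.
Set 1 + (-1.293) z + (0.483) z^2 = 0, i.e. a z^2 + b z + c = 0 with a = 0.483, b = -1.293, c = 1.
Discriminant D = b^2 - 4ac = (-1.293)^2 - 4*(0.483)*1 = 1.671849 - (1.932) = -0.260151.
D < 0, so the roots are the complex-conjugate pair z = (-b +/- i sqrt(-D)) / (2a) = 1.3385 +/- 0.528i.
For a conjugate pair |z|^2 = z * conj(z) = (product of roots) = c/a = 1/(0.483) = 2.070393, so |z| = sqrt(2.070393) = 1.4389 for both roots.
Moduli of all roots: 1.4389, 1.4389.
All moduli strictly greater than 1? Yes.
Verdict: Stationary.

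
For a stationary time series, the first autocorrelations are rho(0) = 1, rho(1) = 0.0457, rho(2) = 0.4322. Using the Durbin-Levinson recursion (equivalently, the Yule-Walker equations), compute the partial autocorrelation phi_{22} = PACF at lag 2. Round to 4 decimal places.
\phi_{22} = 0.4310

The PACF at lag k is phi_{kk}, the last component of the solution
to the Yule-Walker system G_k phi = r_k where
  (G_k)_{ij} = rho(|i - j|), (r_k)_i = rho(i), i,j = 1..k.
Equivalently, Durbin-Levinson gives phi_{kk} iteratively:
  phi_{11} = rho(1)
  phi_{kk} = [rho(k) - sum_{j=1..k-1} phi_{k-1,j} rho(k-j)]
            / [1 - sum_{j=1..k-1} phi_{k-1,j} rho(j)],
  phi_{k,j} = phi_{k-1,j} - phi_{kk} phi_{k-1,k-j},  j = 1..k-1.
Step k = 1:
  phi_11 = rho(1) = 0.0457.
Step k = 2:
  phi_22 = [rho(2) - phi_11 rho(1)] / [1 - phi_11 rho(1)] = [0.4322 - (0.0457)(0.0457)] / [1 - (0.0457)(0.0457)]
         = 0.43011151 / 0.99791151 = 0.431.
Therefore phi_{22} = 0.4310.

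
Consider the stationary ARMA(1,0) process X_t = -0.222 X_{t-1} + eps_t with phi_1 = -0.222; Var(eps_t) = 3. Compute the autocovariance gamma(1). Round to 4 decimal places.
\gamma(1) = -0.7005

Multiply the model equation by X_{t-k} and take expectations. With theta_0 = psi_0 = 1 and psi_j the MA(infinity) weights, this gives
  gamma(k) - sum_i phi_i gamma(k-i) = c_k,
  c_k = sigma^2 * sum_{j=k..q} theta_j psi_{j-k}   (c_k = 0 for k > q),
using gamma(-m) = gamma(m).
Pure AR (q = 0): c_0 = sigma^2 = 3, c_k = 0 for k >= 1.
Equations for k = 0 and k = 1 (AR order 1):
  gamma(0) = phi_1 gamma(1) + c_0
  gamma(1) = phi_1 gamma(0) + c_1
Substituting the second into the first: gamma(0) (1 - phi_1^2) = c_0 + phi_1 c_1, so
  gamma(0) = c_0 / (1 - phi_1^2) = 3 / (1 - (-0.222)^2) = 3 / 0.950716 = 3.155516.
  gamma(1) = phi_1 gamma(0) = (-0.222)(3.155516) = -0.700525.
Therefore gamma(1) = -0.7005 (to 4 decimal places).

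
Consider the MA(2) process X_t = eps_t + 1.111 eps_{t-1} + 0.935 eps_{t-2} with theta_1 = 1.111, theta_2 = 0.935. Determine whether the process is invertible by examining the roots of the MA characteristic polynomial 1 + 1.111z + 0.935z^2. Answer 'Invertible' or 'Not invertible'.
\text{Invertible}

The MA(q) characteristic polynomial is P(z) = 1 + 1.111z + 0.935z^2.
Invertibility requires all roots to lie outside the unit circle, i.e. |z| > 1 for every root.
Set 1 + (1.111) z + (0.935) z^2 = 0, i.e. a z^2 + b z + c = 0 with a = 0.935, b = 1.111, c = 1.
Discriminant D = b^2 - 4ac = (1.111)^2 - 4*(0.935)*1 = 1.234321 - (3.74) = -2.505679.
D < 0, so the roots are the complex-conjugate pair z = (-b +/- i sqrt(-D)) / (2a) = -0.5941 +/- 0.8465i.
For a conjugate pair |z|^2 = z * conj(z) = (product of roots) = c/a = 1/(0.935) = 1.069519, so |z| = sqrt(1.069519) = 1.0342 for both roots.
Moduli of all roots: 1.0342, 1.0342.
All moduli strictly greater than 1? Yes.
Verdict: Invertible.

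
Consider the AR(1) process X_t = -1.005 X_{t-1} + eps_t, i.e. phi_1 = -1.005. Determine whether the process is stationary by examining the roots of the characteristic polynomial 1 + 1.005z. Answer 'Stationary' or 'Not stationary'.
\text{Not stationary}

The AR(p) characteristic polynomial is P(z) = 1 + 1.005z.
Stationarity requires all roots to lie outside the unit circle, i.e. |z| > 1 for every root.
This is linear in z: 1 + (1.005) z = 0  =>  z = -1/(1.005) = -0.995025,  |z| = 0.995025.
Moduli of all roots: 0.9950.
All moduli strictly greater than 1? No.
Verdict: Not stationary.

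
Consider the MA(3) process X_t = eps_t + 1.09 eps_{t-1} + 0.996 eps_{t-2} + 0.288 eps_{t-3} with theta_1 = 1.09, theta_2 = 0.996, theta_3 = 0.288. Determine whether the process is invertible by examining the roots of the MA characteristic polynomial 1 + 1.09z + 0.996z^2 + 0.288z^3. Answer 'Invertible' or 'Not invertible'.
\text{Invertible}

The MA(q) characteristic polynomial is P(z) = 1 + 1.09z + 0.996z^2 + 0.288z^3.
Invertibility requires all roots to lie outside the unit circle, i.e. |z| > 1 for every root.
Degree 3: look for a simple real root z0 first, then factor out (1 - z/z0) and solve the remaining quadratic.
Testing z0 = -2.5: P(-2.5) = 1 + (1.09)(-2.5) + (0.996)(-2.5)^2 + (0.288)(-2.5)^3
  = 1 + (-2.725) + (6.225) + (-4.5) = 0.  So z_0 = -2.5 is a root, |z_0| = 2.5.
Divide out the factor (1 + 0.4 z) = (1 - z/z0) (since 1/z0 = -0.4):
  P(z) = (1 + 0.4 z)(1 + (0.69) z + (0.72) z^2)
  [check: z-coef 0.69 - (-0.4) = 1.09; z^2-coef 0.72 - (-0.4)(0.69) = 0.996; z^3-coef -(-0.4)(0.72) = 0.288.]
Remaining roots from the quadratic factor 1 + (0.69) z + (0.72) z^2:
  Set 1 + (0.69) z + (0.72) z^2 = 0, i.e. a z^2 + b z + c = 0 with a = 0.72, b = 0.69, c = 1.
  Discriminant D = b^2 - 4ac = (0.69)^2 - 4*(0.72)*1 = 0.4761 - (2.88) = -2.4039.
  D < 0, so the roots are the complex-conjugate pair z = (-b +/- i sqrt(-D)) / (2a) = -0.4792 +/- 1.0767i.
  For a conjugate pair |z|^2 = z * conj(z) = (product of roots) = c/a = 1/(0.72) = 1.388889, so |z| = sqrt(1.388889) = 1.1785 for both roots.
Moduli of all roots: 2.5000, 1.1785, 1.1785.
All moduli strictly greater than 1? Yes.
Verdict: Invertible.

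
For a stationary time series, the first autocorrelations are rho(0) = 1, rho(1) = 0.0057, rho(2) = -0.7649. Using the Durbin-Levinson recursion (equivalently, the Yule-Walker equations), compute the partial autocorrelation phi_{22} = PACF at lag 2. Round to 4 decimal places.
\phi_{22} = -0.7650

The PACF at lag k is phi_{kk}, the last component of the solution
to the Yule-Walker system G_k phi = r_k where
  (G_k)_{ij} = rho(|i - j|), (r_k)_i = rho(i), i,j = 1..k.
Equivalently, Durbin-Levinson gives phi_{kk} iteratively:
  phi_{11} = rho(1)
  phi_{kk} = [rho(k) - sum_{j=1..k-1} phi_{k-1,j} rho(k-j)]
            / [1 - sum_{j=1..k-1} phi_{k-1,j} rho(j)],
  phi_{k,j} = phi_{k-1,j} - phi_{kk} phi_{k-1,k-j},  j = 1..k-1.
Step k = 1:
  phi_11 = rho(1) = 0.0057.
Step k = 2:
  phi_22 = [rho(2) - phi_11 rho(1)] / [1 - phi_11 rho(1)] = [-0.7649 - (0.0057)(0.0057)] / [1 - (0.0057)(0.0057)]
         = -0.76493249 / 0.99996751 = -0.765.
Therefore phi_{22} = -0.7650.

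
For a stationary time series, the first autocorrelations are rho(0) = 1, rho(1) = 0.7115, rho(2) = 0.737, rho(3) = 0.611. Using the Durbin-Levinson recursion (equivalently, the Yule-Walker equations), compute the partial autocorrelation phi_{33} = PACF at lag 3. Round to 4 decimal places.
\phi_{33} = -0.0022

The PACF at lag k is phi_{kk}, the last component of the solution
to the Yule-Walker system G_k phi = r_k where
  (G_k)_{ij} = rho(|i - j|), (r_k)_i = rho(i), i,j = 1..k.
Equivalently, Durbin-Levinson gives phi_{kk} iteratively:
  phi_{11} = rho(1)
  phi_{kk} = [rho(k) - sum_{j=1..k-1} phi_{k-1,j} rho(k-j)]
            / [1 - sum_{j=1..k-1} phi_{k-1,j} rho(j)],
  phi_{k,j} = phi_{k-1,j} - phi_{kk} phi_{k-1,k-j},  j = 1..k-1.
Step k = 1:
  phi_11 = rho(1) = 0.7115.
Step k = 2:
  phi_22 = [rho(2) - phi_11 rho(1)] / [1 - phi_11 rho(1)] = [0.737 - (0.7115)(0.7115)] / [1 - (0.7115)(0.7115)]
         = 0.23076775 / 0.49376775 = 0.467361.
  Update: phi_21 = phi_11 - phi_22 phi_11 = 0.7115 - (0.467361)(0.7115) = 0.378973.
Step k = 3:
  phi_33 = [rho(3) - phi_21 rho(2) - phi_22 rho(1)] / [1 - phi_21 rho(1) - phi_22 rho(2)]
    numerator   = 0.611 - (0.378973)(0.737) - (0.467361)(0.7115) = -0.00083018
    denominator = 1 - (0.378973)(0.7115) - (0.467361)(0.737) = 0.38591592
  phi_33 = -0.00083018 / 0.38591592 = -0.0022.
Therefore phi_{33} = -0.0022.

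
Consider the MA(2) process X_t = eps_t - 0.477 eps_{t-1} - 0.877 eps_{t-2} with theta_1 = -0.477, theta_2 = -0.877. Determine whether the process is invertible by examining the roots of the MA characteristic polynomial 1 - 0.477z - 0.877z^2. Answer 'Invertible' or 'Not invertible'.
\text{Not invertible}

The MA(q) characteristic polynomial is P(z) = 1 - 0.477z - 0.877z^2.
Invertibility requires all roots to lie outside the unit circle, i.e. |z| > 1 for every root.
Set 1 + (-0.477) z + (-0.877) z^2 = 0, i.e. a z^2 + b z + c = 0 with a = -0.877, b = -0.477, c = 1.
Discriminant D = b^2 - 4ac = (-0.477)^2 - 4*(-0.877)*1 = 0.227529 - (-3.508) = 3.735529.
D >= 0, so the roots are real: z = (-b +/- sqrt(D)) / (2a) = (0.477 +/- 1.932752) / (-1.754).
  z_1 = (0.477 + 1.932752) / (-1.754) = -1.3739,   |z_1| = 1.3739.
  z_2 = (0.477 - 1.932752) / (-1.754) = 0.83,   |z_2| = 0.83.
Moduli of all roots: 1.3739, 0.8300.
All moduli strictly greater than 1? No.
Verdict: Not invertible.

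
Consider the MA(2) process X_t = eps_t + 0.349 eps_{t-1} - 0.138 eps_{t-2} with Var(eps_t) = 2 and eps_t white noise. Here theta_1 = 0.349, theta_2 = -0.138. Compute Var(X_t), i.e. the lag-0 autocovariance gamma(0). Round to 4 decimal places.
\gamma(0) = 2.2817

For an MA(q) process X_t = eps_t + sum_i theta_i eps_{t-i} with
Var(eps_t) = sigma^2, the variance is
  gamma(0) = sigma^2 * (1 + sum_i theta_i^2).
  sum_i theta_i^2 = (0.349)^2 + (-0.138)^2 = 0.121801 + 0.019044 = 0.140845.
  gamma(0) = 2 * (1 + 0.140845) = 2 * 1.140845 = 2.28169, which rounds to 2.2817.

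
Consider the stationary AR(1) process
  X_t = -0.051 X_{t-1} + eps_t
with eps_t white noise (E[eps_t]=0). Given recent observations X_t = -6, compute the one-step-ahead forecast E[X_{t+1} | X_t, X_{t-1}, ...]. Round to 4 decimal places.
E[X_{t+1} \mid \mathcal F_t] = 0.3060

For an AR(p) model X_t = c + sum_i phi_i X_{t-i} + eps_t, the
one-step-ahead conditional mean is
  E[X_{t+1} | X_t, ...] = c + sum_i phi_i X_{t+1-i}.
Substitute known values:
  E[X_{t+1} | ...] = (-0.051) * (-6)
                   = 0.3060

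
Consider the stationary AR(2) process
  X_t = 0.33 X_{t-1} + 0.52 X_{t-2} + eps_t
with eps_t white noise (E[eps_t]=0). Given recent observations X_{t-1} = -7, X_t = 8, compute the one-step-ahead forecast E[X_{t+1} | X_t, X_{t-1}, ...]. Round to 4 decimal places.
E[X_{t+1} \mid \mathcal F_t] = -1.0000

For an AR(p) model X_t = c + sum_i phi_i X_{t-i} + eps_t, the
one-step-ahead conditional mean is
  E[X_{t+1} | X_t, ...] = c + sum_i phi_i X_{t+1-i}.
Substitute known values:
  E[X_{t+1} | ...] = (0.33) * (8) + (0.52) * (-7)
                   = -1.0000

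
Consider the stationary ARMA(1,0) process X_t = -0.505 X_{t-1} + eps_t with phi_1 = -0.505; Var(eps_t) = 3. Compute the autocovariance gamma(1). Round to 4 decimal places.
\gamma(1) = -2.0336

Multiply the model equation by X_{t-k} and take expectations. With theta_0 = psi_0 = 1 and psi_j the MA(infinity) weights, this gives
  gamma(k) - sum_i phi_i gamma(k-i) = c_k,
  c_k = sigma^2 * sum_{j=k..q} theta_j psi_{j-k}   (c_k = 0 for k > q),
using gamma(-m) = gamma(m).
Pure AR (q = 0): c_0 = sigma^2 = 3, c_k = 0 for k >= 1.
Equations for k = 0 and k = 1 (AR order 1):
  gamma(0) = phi_1 gamma(1) + c_0
  gamma(1) = phi_1 gamma(0) + c_1
Substituting the second into the first: gamma(0) (1 - phi_1^2) = c_0 + phi_1 c_1, so
  gamma(0) = c_0 / (1 - phi_1^2) = 3 / (1 - (-0.505)^2) = 3 / 0.744975 = 4.026981.
  gamma(1) = phi_1 gamma(0) = (-0.505)(4.026981) = -2.033625.
Therefore gamma(1) = -2.0336 (to 4 decimal places).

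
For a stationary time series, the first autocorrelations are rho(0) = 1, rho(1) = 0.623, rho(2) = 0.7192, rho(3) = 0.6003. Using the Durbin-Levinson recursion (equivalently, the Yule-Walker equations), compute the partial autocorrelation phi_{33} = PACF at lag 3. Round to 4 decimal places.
\phi_{33} = 0.1331

The PACF at lag k is phi_{kk}, the last component of the solution
to the Yule-Walker system G_k phi = r_k where
  (G_k)_{ij} = rho(|i - j|), (r_k)_i = rho(i), i,j = 1..k.
Equivalently, Durbin-Levinson gives phi_{kk} iteratively:
  phi_{11} = rho(1)
  phi_{kk} = [rho(k) - sum_{j=1..k-1} phi_{k-1,j} rho(k-j)]
            / [1 - sum_{j=1..k-1} phi_{k-1,j} rho(j)],
  phi_{k,j} = phi_{k-1,j} - phi_{kk} phi_{k-1,k-j},  j = 1..k-1.
Step k = 1:
  phi_11 = rho(1) = 0.623.
Step k = 2:
  phi_22 = [rho(2) - phi_11 rho(1)] / [1 - phi_11 rho(1)] = [0.7192 - (0.623)(0.623)] / [1 - (0.623)(0.623)]
         = 0.331071 / 0.611871 = 0.54108.
  Update: phi_21 = phi_11 - phi_22 phi_11 = 0.623 - (0.54108)(0.623) = 0.285907.
Step k = 3:
  phi_33 = [rho(3) - phi_21 rho(2) - phi_22 rho(1)] / [1 - phi_21 rho(1) - phi_22 rho(2)]
    numerator   = 0.6003 - (0.285907)(0.7192) - (0.54108)(0.623) = 0.05758278
    denominator = 1 - (0.285907)(0.623) - (0.54108)(0.7192) = 0.43273519
  phi_33 = 0.05758278 / 0.43273519 = 0.1331.
Therefore phi_{33} = 0.1331.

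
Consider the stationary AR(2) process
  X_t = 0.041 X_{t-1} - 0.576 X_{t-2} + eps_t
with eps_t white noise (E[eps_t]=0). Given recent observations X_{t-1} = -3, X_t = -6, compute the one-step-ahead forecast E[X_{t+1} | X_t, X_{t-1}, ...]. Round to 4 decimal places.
E[X_{t+1} \mid \mathcal F_t] = 1.4820

For an AR(p) model X_t = c + sum_i phi_i X_{t-i} + eps_t, the
one-step-ahead conditional mean is
  E[X_{t+1} | X_t, ...] = c + sum_i phi_i X_{t+1-i}.
Substitute known values:
  E[X_{t+1} | ...] = (0.041) * (-6) + (-0.576) * (-3)
                   = 1.4820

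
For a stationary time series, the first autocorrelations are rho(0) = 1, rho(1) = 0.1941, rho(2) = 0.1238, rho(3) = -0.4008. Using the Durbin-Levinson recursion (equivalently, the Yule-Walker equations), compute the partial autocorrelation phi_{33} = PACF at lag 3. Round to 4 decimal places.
\phi_{33} = -0.4610

The PACF at lag k is phi_{kk}, the last component of the solution
to the Yule-Walker system G_k phi = r_k where
  (G_k)_{ij} = rho(|i - j|), (r_k)_i = rho(i), i,j = 1..k.
Equivalently, Durbin-Levinson gives phi_{kk} iteratively:
  phi_{11} = rho(1)
  phi_{kk} = [rho(k) - sum_{j=1..k-1} phi_{k-1,j} rho(k-j)]
            / [1 - sum_{j=1..k-1} phi_{k-1,j} rho(j)],
  phi_{k,j} = phi_{k-1,j} - phi_{kk} phi_{k-1,k-j},  j = 1..k-1.
Step k = 1:
  phi_11 = rho(1) = 0.1941.
Step k = 2:
  phi_22 = [rho(2) - phi_11 rho(1)] / [1 - phi_11 rho(1)] = [0.1238 - (0.1941)(0.1941)] / [1 - (0.1941)(0.1941)]
         = 0.08612519 / 0.96232519 = 0.089497.
  Update: phi_21 = phi_11 - phi_22 phi_11 = 0.1941 - (0.089497)(0.1941) = 0.176729.
Step k = 3:
  phi_33 = [rho(3) - phi_21 rho(2) - phi_22 rho(1)] / [1 - phi_21 rho(1) - phi_22 rho(2)]
    numerator   = -0.4008 - (0.176729)(0.1238) - (0.089497)(0.1941) = -0.44005037
    denominator = 1 - (0.176729)(0.1941) - (0.089497)(0.1238) = 0.95461725
  phi_33 = -0.44005037 / 0.95461725 = -0.461.
Therefore phi_{33} = -0.4610.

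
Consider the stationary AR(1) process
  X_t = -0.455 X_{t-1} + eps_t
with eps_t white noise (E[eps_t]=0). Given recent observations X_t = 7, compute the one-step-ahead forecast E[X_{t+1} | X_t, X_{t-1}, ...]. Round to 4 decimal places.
E[X_{t+1} \mid \mathcal F_t] = -3.1850

For an AR(p) model X_t = c + sum_i phi_i X_{t-i} + eps_t, the
one-step-ahead conditional mean is
  E[X_{t+1} | X_t, ...] = c + sum_i phi_i X_{t+1-i}.
Substitute known values:
  E[X_{t+1} | ...] = (-0.455) * (7)
                   = -3.1850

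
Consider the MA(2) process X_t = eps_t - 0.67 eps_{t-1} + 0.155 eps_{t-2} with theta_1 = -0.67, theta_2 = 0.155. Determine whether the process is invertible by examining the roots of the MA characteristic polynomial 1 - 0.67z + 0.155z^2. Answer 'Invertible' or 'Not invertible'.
\text{Invertible}

The MA(q) characteristic polynomial is P(z) = 1 - 0.67z + 0.155z^2.
Invertibility requires all roots to lie outside the unit circle, i.e. |z| > 1 for every root.
Set 1 + (-0.67) z + (0.155) z^2 = 0, i.e. a z^2 + b z + c = 0 with a = 0.155, b = -0.67, c = 1.
Discriminant D = b^2 - 4ac = (-0.67)^2 - 4*(0.155)*1 = 0.4489 - (0.62) = -0.1711.
D < 0, so the roots are the complex-conjugate pair z = (-b +/- i sqrt(-D)) / (2a) = 2.1613 +/- 1.3343i.
For a conjugate pair |z|^2 = z * conj(z) = (product of roots) = c/a = 1/(0.155) = 6.451613, so |z| = sqrt(6.451613) = 2.54 for both roots.
Moduli of all roots: 2.5400, 2.5400.
All moduli strictly greater than 1? Yes.
Verdict: Invertible.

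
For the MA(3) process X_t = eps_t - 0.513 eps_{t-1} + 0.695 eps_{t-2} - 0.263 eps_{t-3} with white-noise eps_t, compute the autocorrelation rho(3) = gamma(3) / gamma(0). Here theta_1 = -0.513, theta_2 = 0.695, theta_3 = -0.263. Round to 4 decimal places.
\rho(3) = -0.1449

For an MA(q) process with theta_0 = 1, the autocovariance is
  gamma(k) = sigma^2 * sum_{i=0..q-k} theta_i * theta_{i+k},
and rho(k) = gamma(k) / gamma(0). Sigma^2 cancels.
  numerator   = (1)*(-0.263) = -0.263.
  denominator = (1)^2 + (-0.513)^2 + (0.695)^2 + (-0.263)^2 = 1.815363.
  rho(3) = -0.263 / 1.815363 = -0.1449.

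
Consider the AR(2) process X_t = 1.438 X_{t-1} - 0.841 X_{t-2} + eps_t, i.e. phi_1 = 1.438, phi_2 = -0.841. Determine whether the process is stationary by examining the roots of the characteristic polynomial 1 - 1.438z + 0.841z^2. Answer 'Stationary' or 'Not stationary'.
\text{Stationary}

The AR(p) characteristic polynomial is P(z) = 1 - 1.438z + 0.841z^2.
Stationarity requires all roots to lie outside the unit circle, i.e. |z| > 1 for every root.
Set 1 + (-1.438) z + (0.841) z^2 = 0, i.e. a z^2 + b z + c = 0 with a = 0.841, b = -1.438, c = 1.
Discriminant D = b^2 - 4ac = (-1.438)^2 - 4*(0.841)*1 = 2.067844 - (3.364) = -1.296156.
D < 0, so the roots are the complex-conjugate pair z = (-b +/- i sqrt(-D)) / (2a) = 0.8549 +/- 0.6769i.
For a conjugate pair |z|^2 = z * conj(z) = (product of roots) = c/a = 1/(0.841) = 1.189061, so |z| = sqrt(1.189061) = 1.0904 for both roots.
Moduli of all roots: 1.0904, 1.0904.
All moduli strictly greater than 1? Yes.
Verdict: Stationary.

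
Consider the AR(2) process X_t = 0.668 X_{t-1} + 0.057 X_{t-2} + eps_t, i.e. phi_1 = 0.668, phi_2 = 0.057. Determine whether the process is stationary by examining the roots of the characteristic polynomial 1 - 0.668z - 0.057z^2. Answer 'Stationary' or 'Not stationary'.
\text{Stationary}

The AR(p) characteristic polynomial is P(z) = 1 - 0.668z - 0.057z^2.
Stationarity requires all roots to lie outside the unit circle, i.e. |z| > 1 for every root.
Set 1 + (-0.668) z + (-0.057) z^2 = 0, i.e. a z^2 + b z + c = 0 with a = -0.057, b = -0.668, c = 1.
Discriminant D = b^2 - 4ac = (-0.668)^2 - 4*(-0.057)*1 = 0.446224 - (-0.228) = 0.674224.
D >= 0, so the roots are real: z = (-b +/- sqrt(D)) / (2a) = (0.668 +/- 0.821111) / (-0.114).
  z_1 = (0.668 + 0.821111) / (-0.114) = -13.0624,   |z_1| = 13.0624.
  z_2 = (0.668 - 0.821111) / (-0.114) = 1.3431,   |z_2| = 1.3431.
Moduli of all roots: 13.0624, 1.3431.
All moduli strictly greater than 1? Yes.
Verdict: Stationary.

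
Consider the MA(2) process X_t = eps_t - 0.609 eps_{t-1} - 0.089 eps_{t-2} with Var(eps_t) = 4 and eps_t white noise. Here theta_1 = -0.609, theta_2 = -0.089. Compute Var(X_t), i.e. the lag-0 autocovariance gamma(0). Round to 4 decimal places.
\gamma(0) = 5.5152

For an MA(q) process X_t = eps_t + sum_i theta_i eps_{t-i} with
Var(eps_t) = sigma^2, the variance is
  gamma(0) = sigma^2 * (1 + sum_i theta_i^2).
  sum_i theta_i^2 = (-0.609)^2 + (-0.089)^2 = 0.370881 + 0.007921 = 0.378802.
  gamma(0) = 4 * (1 + 0.378802) = 4 * 1.378802 = 5.515208, which rounds to 5.5152.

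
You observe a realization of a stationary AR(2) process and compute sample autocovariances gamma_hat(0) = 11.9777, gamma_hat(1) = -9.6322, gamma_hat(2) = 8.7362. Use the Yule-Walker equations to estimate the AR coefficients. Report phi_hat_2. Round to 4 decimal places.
\hat\phi_{2} = 0.2340

The Yule-Walker equations for an AR(p) process read, in matrix form,
  Gamma_p phi = r_p,   with   (Gamma_p)_{ij} = gamma(|i - j|),
                       (r_p)_i = gamma(i),   i,j = 1..p.
Substitute the sample gammas (Toeplitz matrix and right-hand side of size 2):
  Gamma_p = [[11.9777, -9.6322], [-9.6322, 11.9777]]
  r_p     = [-9.6322, 8.7362]
Written out:
  11.9777 phi_1 - 9.6322 phi_2 = -9.6322
  -9.6322 phi_1 + 11.9777 phi_2 = 8.7362
Solve by Cramer's rule:
  det = gamma(0)^2 - gamma(1)^2 = (11.9777)^2 - (-9.6322)^2 = 143.46529729 - 92.77927684 = 50.68602045
  phi_hat_1 = [gamma(1) gamma(0) - gamma(1) gamma(2)] / det = [(-9.6322)(11.9777) - (-9.6322)(8.7362)] / 50.68602045 = -31.2227763 / 50.68602045 = -0.616
  phi_hat_2 = [gamma(0) gamma(2) - gamma(1)^2] / det = [(11.9777)(8.7362) - (-9.6322)^2] / 50.68602045 = 11.8603059 / 50.68602045 = 0.234
So phi_hat = [-0.6160, 0.2340].
Therefore phi_hat_2 = 0.2340.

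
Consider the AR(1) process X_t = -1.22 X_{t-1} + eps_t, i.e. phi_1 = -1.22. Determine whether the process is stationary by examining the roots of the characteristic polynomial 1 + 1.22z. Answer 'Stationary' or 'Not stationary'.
\text{Not stationary}

The AR(p) characteristic polynomial is P(z) = 1 + 1.22z.
Stationarity requires all roots to lie outside the unit circle, i.e. |z| > 1 for every root.
This is linear in z: 1 + (1.22) z = 0  =>  z = -1/(1.22) = -0.819672,  |z| = 0.819672.
Moduli of all roots: 0.8197.
All moduli strictly greater than 1? No.
Verdict: Not stationary.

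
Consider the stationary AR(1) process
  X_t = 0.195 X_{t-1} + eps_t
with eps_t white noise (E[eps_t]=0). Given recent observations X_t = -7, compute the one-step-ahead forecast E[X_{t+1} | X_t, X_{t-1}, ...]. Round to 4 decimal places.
E[X_{t+1} \mid \mathcal F_t] = -1.3650

For an AR(p) model X_t = c + sum_i phi_i X_{t-i} + eps_t, the
one-step-ahead conditional mean is
  E[X_{t+1} | X_t, ...] = c + sum_i phi_i X_{t+1-i}.
Substitute known values:
  E[X_{t+1} | ...] = (0.195) * (-7)
                   = -1.3650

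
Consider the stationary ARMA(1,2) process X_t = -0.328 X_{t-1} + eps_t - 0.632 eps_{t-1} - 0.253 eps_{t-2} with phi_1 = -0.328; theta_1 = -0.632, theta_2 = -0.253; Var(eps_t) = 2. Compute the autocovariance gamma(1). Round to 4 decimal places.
\gamma(1) = -2.0416

Multiply the model equation by X_{t-k} and take expectations. With theta_0 = psi_0 = 1 and psi_j the MA(infinity) weights, this gives
  gamma(k) - sum_i phi_i gamma(k-i) = c_k,
  c_k = sigma^2 * sum_{j=k..q} theta_j psi_{j-k}   (c_k = 0 for k > q),
using gamma(-m) = gamma(m).
psi-weights needed (psi_j = theta_j + sum_i phi_i psi_{j-i}):
  psi_1 = theta_1 + phi_1 = -0.632 + (-0.328) = -0.96
  psi_2 = theta_2 + phi_1 psi_1 = -0.253 + (-0.328)(-0.96) = 0.06188
Right-hand sides:
  c_0 = sigma^2 (1 + theta_1 psi_1 + theta_2 psi_2) = 2 * (1 + (-0.632)(-0.96) + (-0.253)(0.06188)) = 2 * 1.591064 = 3.182129
  c_1 = sigma^2 (theta_1 + theta_2 psi_1) = 2 * (-0.632 + (-0.253)(-0.96)) = -0.77824
  c_2 = sigma^2 theta_2 = 2 * (-0.253) = -0.506
Equations for k = 0 and k = 1 (AR order 1):
  gamma(0) = phi_1 gamma(1) + c_0
  gamma(1) = phi_1 gamma(0) + c_1
Substituting the second into the first: gamma(0) (1 - phi_1^2) = c_0 + phi_1 c_1, so
  gamma(0) = (c_0 + phi_1 c_1) / (1 - phi_1^2) = (3.182129 + (-0.328)(-0.77824)) / (1 - (-0.328)^2) = 3.437391 / 0.892416 = 3.851782.
  gamma(1) = phi_1 gamma(0) + c_1 = (-0.328)(3.851782) + (-0.77824) = -2.041624.
Therefore gamma(1) = -2.0416 (to 4 decimal places).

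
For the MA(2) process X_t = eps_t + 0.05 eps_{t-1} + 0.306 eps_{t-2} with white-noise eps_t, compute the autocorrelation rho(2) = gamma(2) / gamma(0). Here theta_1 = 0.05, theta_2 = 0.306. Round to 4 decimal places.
\rho(2) = 0.2792

For an MA(q) process with theta_0 = 1, the autocovariance is
  gamma(k) = sigma^2 * sum_{i=0..q-k} theta_i * theta_{i+k},
and rho(k) = gamma(k) / gamma(0). Sigma^2 cancels.
  numerator   = (1)*(0.306) = 0.306.
  denominator = (1)^2 + (0.05)^2 + (0.306)^2 = 1.096136.
  rho(2) = 0.306 / 1.096136 = 0.2792.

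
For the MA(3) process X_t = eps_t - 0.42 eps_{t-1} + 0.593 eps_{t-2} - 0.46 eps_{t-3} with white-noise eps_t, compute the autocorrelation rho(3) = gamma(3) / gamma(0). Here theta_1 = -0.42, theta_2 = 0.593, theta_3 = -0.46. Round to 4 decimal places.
\rho(3) = -0.2644

For an MA(q) process with theta_0 = 1, the autocovariance is
  gamma(k) = sigma^2 * sum_{i=0..q-k} theta_i * theta_{i+k},
and rho(k) = gamma(k) / gamma(0). Sigma^2 cancels.
  numerator   = (1)*(-0.46) = -0.46.
  denominator = (1)^2 + (-0.42)^2 + (0.593)^2 + (-0.46)^2 = 1.739649.
  rho(3) = -0.46 / 1.739649 = -0.2644.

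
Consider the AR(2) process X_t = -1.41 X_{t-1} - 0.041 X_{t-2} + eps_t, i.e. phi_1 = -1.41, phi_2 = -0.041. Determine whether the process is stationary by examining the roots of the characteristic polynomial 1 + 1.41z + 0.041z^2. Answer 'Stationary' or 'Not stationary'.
\text{Not stationary}

The AR(p) characteristic polynomial is P(z) = 1 + 1.41z + 0.041z^2.
Stationarity requires all roots to lie outside the unit circle, i.e. |z| > 1 for every root.
Set 1 + (1.41) z + (0.041) z^2 = 0, i.e. a z^2 + b z + c = 0 with a = 0.041, b = 1.41, c = 1.
Discriminant D = b^2 - 4ac = (1.41)^2 - 4*(0.041)*1 = 1.9881 - (0.164) = 1.8241.
D >= 0, so the roots are real: z = (-b +/- sqrt(D)) / (2a) = (-1.41 +/- 1.350592) / (0.082).
  z_1 = (-1.41 + 1.350592) / (0.082) = -0.7245,   |z_1| = 0.7245.
  z_2 = (-1.41 - 1.350592) / (0.082) = -33.6658,   |z_2| = 33.6658.
Moduli of all roots: 0.7245, 33.6658.
All moduli strictly greater than 1? No.
Verdict: Not stationary.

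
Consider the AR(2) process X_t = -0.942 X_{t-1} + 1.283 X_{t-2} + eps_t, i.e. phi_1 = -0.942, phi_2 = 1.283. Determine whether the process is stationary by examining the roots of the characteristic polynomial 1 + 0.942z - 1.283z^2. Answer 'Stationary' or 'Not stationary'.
\text{Not stationary}

The AR(p) characteristic polynomial is P(z) = 1 + 0.942z - 1.283z^2.
Stationarity requires all roots to lie outside the unit circle, i.e. |z| > 1 for every root.
Set 1 + (0.942) z + (-1.283) z^2 = 0, i.e. a z^2 + b z + c = 0 with a = -1.283, b = 0.942, c = 1.
Discriminant D = b^2 - 4ac = (0.942)^2 - 4*(-1.283)*1 = 0.887364 - (-5.132) = 6.019364.
D >= 0, so the roots are real: z = (-b +/- sqrt(D)) / (2a) = (-0.942 +/- 2.453439) / (-2.566).
  z_1 = (-0.942 + 2.453439) / (-2.566) = -0.589,   |z_1| = 0.589.
  z_2 = (-0.942 - 2.453439) / (-2.566) = 1.3232,   |z_2| = 1.3232.
Moduli of all roots: 0.5890, 1.3232.
All moduli strictly greater than 1? No.
Verdict: Not stationary.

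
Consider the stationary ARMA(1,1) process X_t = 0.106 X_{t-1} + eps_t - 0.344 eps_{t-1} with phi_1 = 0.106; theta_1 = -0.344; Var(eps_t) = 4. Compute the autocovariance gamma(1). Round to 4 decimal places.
\gamma(1) = -0.9277

Multiply the model equation by X_{t-k} and take expectations. With theta_0 = psi_0 = 1 and psi_j the MA(infinity) weights, this gives
  gamma(k) - sum_i phi_i gamma(k-i) = c_k,
  c_k = sigma^2 * sum_{j=k..q} theta_j psi_{j-k}   (c_k = 0 for k > q),
using gamma(-m) = gamma(m).
psi-weights needed (psi_j = theta_j + sum_i phi_i psi_{j-i}):
  psi_1 = theta_1 + phi_1 = -0.344 + (0.106) = -0.238
Right-hand sides:
  c_0 = sigma^2 (1 + theta_1 psi_1) = 4 * (1 + (-0.344)(-0.238)) = 4 * 1.081872 = 4.327488
  c_1 = sigma^2 theta_1 = 4 * (-0.344) = -1.376
  c_2 = 0
Equations for k = 0 and k = 1 (AR order 1):
  gamma(0) = phi_1 gamma(1) + c_0
  gamma(1) = phi_1 gamma(0) + c_1
Substituting the second into the first: gamma(0) (1 - phi_1^2) = c_0 + phi_1 c_1, so
  gamma(0) = (c_0 + phi_1 c_1) / (1 - phi_1^2) = (4.327488 + (0.106)(-1.376)) / (1 - (0.106)^2) = 4.181632 / 0.988764 = 4.229151.
  gamma(1) = phi_1 gamma(0) + c_1 = (0.106)(4.229151) + (-1.376) = -0.92771.
Therefore gamma(1) = -0.9277 (to 4 decimal places).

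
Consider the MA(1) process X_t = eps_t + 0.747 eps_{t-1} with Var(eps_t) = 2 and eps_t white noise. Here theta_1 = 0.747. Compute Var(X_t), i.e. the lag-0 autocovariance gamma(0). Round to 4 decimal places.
\gamma(0) = 3.1160

For an MA(q) process X_t = eps_t + sum_i theta_i eps_{t-i} with
Var(eps_t) = sigma^2, the variance is
  gamma(0) = sigma^2 * (1 + sum_i theta_i^2).
  sum_i theta_i^2 = (0.747)^2 = 0.558009.
  gamma(0) = 2 * (1 + 0.558009) = 2 * 1.558009 = 3.116018, which rounds to 3.1160.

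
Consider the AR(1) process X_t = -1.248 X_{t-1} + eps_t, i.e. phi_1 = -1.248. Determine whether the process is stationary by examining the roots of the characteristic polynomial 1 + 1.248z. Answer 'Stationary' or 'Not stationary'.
\text{Not stationary}

The AR(p) characteristic polynomial is P(z) = 1 + 1.248z.
Stationarity requires all roots to lie outside the unit circle, i.e. |z| > 1 for every root.
This is linear in z: 1 + (1.248) z = 0  =>  z = -1/(1.248) = -0.801282,  |z| = 0.801282.
Moduli of all roots: 0.8013.
All moduli strictly greater than 1? No.
Verdict: Not stationary.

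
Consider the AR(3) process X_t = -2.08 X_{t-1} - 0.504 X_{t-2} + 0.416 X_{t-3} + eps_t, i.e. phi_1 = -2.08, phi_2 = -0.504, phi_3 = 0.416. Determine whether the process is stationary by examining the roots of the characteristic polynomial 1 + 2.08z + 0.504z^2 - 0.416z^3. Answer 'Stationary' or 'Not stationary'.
\text{Not stationary}

The AR(p) characteristic polynomial is P(z) = 1 + 2.08z + 0.504z^2 - 0.416z^3.
Stationarity requires all roots to lie outside the unit circle, i.e. |z| > 1 for every root.
Degree 3: look for a simple real root z0 first, then factor out (1 - z/z0) and solve the remaining quadratic.
Testing z0 = -1.25: P(-1.25) = 1 + (2.08)(-1.25) + (0.504)(-1.25)^2 + (-0.416)(-1.25)^3
  = 1 + (-2.6) + (0.7875) + (0.8125) = 0.  So z_0 = -1.25 is a root, |z_0| = 1.25.
Divide out the factor (1 + 0.8 z) = (1 - z/z0) (since 1/z0 = -0.8):
  P(z) = (1 + 0.8 z)(1 + (1.28) z + (-0.52) z^2)
  [check: z-coef 1.28 - (-0.8) = 2.08; z^2-coef -0.52 - (-0.8)(1.28) = 0.504; z^3-coef -(-0.8)(-0.52) = -0.416.]
Remaining roots from the quadratic factor 1 + (1.28) z + (-0.52) z^2:
  Set 1 + (1.28) z + (-0.52) z^2 = 0, i.e. a z^2 + b z + c = 0 with a = -0.52, b = 1.28, c = 1.
  Discriminant D = b^2 - 4ac = (1.28)^2 - 4*(-0.52)*1 = 1.6384 - (-2.08) = 3.7184.
  D >= 0, so the roots are real: z = (-b +/- sqrt(D)) / (2a) = (-1.28 +/- 1.928315) / (-1.04).
    z_1 = (-1.28 + 1.928315) / (-1.04) = -0.6234,   |z_1| = 0.6234.
    z_2 = (-1.28 - 1.928315) / (-1.04) = 3.0849,   |z_2| = 3.0849.
Moduli of all roots: 1.2500, 0.6234, 3.0849.
All moduli strictly greater than 1? No.
Verdict: Not stationary.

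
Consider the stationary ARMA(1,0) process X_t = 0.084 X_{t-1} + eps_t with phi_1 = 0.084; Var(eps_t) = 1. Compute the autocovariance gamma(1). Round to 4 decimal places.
\gamma(1) = 0.0846

Multiply the model equation by X_{t-k} and take expectations. With theta_0 = psi_0 = 1 and psi_j the MA(infinity) weights, this gives
  gamma(k) - sum_i phi_i gamma(k-i) = c_k,
  c_k = sigma^2 * sum_{j=k..q} theta_j psi_{j-k}   (c_k = 0 for k > q),
using gamma(-m) = gamma(m).
Pure AR (q = 0): c_0 = sigma^2 = 1, c_k = 0 for k >= 1.
Equations for k = 0 and k = 1 (AR order 1):
  gamma(0) = phi_1 gamma(1) + c_0
  gamma(1) = phi_1 gamma(0) + c_1
Substituting the second into the first: gamma(0) (1 - phi_1^2) = c_0 + phi_1 c_1, so
  gamma(0) = c_0 / (1 - phi_1^2) = 1 / (1 - (0.084)^2) = 1 / 0.992944 = 1.007106.
  gamma(1) = phi_1 gamma(0) = (0.084)(1.007106) = 0.084597.
Therefore gamma(1) = 0.0846 (to 4 decimal places).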